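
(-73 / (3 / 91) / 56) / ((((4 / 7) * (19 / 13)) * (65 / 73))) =-484939 / 9120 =-53.17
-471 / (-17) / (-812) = -471 / 13804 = -0.03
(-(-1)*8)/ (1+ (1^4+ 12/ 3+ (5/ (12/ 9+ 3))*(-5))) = 104/ 3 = 34.67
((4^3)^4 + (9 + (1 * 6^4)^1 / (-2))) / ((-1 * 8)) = -16776577 / 8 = -2097072.12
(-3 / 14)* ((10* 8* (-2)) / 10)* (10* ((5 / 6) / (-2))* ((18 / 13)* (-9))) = 178.02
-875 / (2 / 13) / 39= -875 / 6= -145.83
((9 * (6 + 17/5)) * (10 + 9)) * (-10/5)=-16074/5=-3214.80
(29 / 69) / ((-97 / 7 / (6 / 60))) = -203 / 66930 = -0.00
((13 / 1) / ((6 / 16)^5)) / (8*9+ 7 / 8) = 3407872 / 141669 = 24.06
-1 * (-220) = 220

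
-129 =-129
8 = 8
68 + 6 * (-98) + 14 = -506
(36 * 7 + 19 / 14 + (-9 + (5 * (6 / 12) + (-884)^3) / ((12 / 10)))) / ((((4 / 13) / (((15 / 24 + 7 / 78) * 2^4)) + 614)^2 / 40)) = -61074.59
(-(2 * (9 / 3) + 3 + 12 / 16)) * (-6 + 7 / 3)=143 / 4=35.75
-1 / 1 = -1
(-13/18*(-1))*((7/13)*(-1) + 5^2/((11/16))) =5123/198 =25.87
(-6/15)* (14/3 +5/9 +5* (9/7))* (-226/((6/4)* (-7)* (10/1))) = -331768/33075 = -10.03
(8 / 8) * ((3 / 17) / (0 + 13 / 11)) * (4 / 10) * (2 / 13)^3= 528 / 2427685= 0.00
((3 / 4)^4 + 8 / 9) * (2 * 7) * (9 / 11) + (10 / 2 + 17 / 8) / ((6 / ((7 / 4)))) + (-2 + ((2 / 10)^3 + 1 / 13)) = 31961429 / 2288000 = 13.97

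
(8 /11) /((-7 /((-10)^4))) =-80000 /77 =-1038.96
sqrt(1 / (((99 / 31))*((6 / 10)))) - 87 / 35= -87 / 35 + sqrt(5115) / 99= -1.76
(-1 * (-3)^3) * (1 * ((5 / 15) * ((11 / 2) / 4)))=99 / 8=12.38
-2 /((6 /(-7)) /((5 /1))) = 35 /3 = 11.67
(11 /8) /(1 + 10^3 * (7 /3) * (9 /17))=187 /168136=0.00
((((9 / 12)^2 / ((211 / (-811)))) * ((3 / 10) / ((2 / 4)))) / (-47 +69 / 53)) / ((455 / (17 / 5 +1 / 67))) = 12765951 / 59919674500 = 0.00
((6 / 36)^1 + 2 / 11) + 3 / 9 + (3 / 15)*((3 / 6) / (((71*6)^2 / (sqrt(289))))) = 13610887 / 19962360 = 0.68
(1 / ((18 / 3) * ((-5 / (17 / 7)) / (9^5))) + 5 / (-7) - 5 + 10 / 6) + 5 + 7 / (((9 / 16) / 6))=-987953 / 210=-4704.54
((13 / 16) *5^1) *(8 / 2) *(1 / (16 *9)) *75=1625 / 192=8.46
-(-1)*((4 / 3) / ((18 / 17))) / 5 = 34 / 135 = 0.25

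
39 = 39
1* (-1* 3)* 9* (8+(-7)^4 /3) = -21825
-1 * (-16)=16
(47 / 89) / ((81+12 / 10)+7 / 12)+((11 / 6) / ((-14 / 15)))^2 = 1339451455 / 346577392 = 3.86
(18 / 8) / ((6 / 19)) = 57 / 8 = 7.12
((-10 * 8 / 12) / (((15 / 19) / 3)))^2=5776 / 9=641.78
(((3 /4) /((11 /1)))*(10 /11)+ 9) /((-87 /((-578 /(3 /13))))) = 2746367 /10527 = 260.89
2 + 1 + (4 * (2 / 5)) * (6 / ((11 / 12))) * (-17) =-9627 / 55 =-175.04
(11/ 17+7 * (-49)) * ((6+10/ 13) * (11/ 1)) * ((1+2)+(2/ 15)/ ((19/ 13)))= -330889504/ 4199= -78801.98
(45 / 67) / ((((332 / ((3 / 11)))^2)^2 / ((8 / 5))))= 729 / 1489731123519584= 0.00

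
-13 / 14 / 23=-13 / 322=-0.04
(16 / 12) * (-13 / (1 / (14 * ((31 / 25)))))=-300.91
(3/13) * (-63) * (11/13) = -2079/169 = -12.30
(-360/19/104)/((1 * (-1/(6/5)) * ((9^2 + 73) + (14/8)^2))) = 0.00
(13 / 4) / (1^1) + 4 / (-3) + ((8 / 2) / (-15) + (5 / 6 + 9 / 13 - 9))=-4543 / 780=-5.82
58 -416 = -358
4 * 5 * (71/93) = 1420/93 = 15.27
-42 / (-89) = 42 / 89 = 0.47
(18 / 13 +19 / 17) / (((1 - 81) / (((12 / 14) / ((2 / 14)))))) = -1659 / 8840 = -0.19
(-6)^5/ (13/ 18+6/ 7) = -979776/ 199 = -4923.50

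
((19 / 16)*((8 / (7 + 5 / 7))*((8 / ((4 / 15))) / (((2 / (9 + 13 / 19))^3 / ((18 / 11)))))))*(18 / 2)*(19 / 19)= 245286720 / 3971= 61769.51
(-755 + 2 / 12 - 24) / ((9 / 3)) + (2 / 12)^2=-3115 / 12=-259.58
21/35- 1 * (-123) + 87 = 1053/5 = 210.60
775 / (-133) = -775 / 133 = -5.83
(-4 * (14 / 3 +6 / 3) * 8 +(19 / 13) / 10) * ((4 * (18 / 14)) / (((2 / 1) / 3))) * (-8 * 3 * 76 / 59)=1364875488 / 26845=50842.82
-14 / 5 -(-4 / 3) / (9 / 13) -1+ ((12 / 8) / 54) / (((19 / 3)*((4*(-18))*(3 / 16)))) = -28847 / 15390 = -1.87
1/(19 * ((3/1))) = 1/57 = 0.02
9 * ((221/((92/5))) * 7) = 69615/92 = 756.68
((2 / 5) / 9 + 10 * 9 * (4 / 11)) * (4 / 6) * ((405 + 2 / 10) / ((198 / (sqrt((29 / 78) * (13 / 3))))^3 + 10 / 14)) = -11221886386312 / 25570027232704827517095 + 131825914554128256 * sqrt(58) / 430471838934424705675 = 0.00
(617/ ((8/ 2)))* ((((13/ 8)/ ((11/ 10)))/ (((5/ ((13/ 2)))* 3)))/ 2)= 104273/ 2112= 49.37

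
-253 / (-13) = 253 / 13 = 19.46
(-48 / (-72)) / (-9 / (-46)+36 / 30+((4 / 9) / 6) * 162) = 460 / 9243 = 0.05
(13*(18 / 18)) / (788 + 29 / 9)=117 / 7121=0.02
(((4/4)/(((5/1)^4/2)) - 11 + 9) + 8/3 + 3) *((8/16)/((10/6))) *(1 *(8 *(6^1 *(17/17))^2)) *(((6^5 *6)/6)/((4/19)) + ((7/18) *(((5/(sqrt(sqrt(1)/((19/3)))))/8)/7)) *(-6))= 36598552704/3125 - 13762 *sqrt(57)/625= 11711370.62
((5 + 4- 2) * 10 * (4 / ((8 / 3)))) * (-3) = -315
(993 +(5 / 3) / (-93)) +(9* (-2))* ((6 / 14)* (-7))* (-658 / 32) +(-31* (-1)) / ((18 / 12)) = -215893 / 2232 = -96.73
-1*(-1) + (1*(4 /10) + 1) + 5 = 37 /5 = 7.40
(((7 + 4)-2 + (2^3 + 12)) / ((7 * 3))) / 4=29 / 84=0.35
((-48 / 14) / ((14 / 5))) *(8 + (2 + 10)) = -1200 / 49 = -24.49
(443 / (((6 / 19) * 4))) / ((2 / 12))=8417 / 4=2104.25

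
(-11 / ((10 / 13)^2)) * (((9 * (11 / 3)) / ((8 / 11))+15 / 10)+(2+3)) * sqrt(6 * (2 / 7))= -154297 * sqrt(21) / 560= -1262.64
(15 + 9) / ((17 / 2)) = 48 / 17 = 2.82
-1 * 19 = -19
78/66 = 13/11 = 1.18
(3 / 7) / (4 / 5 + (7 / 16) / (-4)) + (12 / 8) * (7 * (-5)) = -160515 / 3094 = -51.88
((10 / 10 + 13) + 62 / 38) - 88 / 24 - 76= -3650 / 57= -64.04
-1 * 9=-9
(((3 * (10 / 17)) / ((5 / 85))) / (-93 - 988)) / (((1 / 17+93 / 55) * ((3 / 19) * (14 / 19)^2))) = -32065825 / 173314568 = -0.19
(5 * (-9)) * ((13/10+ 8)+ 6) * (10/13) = -6885/13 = -529.62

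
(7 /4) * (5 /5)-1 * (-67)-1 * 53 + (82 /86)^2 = 123211 /7396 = 16.66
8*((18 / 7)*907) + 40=130888 / 7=18698.29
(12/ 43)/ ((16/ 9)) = 27/ 172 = 0.16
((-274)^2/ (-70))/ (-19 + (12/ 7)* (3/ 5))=37538/ 629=59.68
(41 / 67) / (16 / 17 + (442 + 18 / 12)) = 1394 / 1012437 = 0.00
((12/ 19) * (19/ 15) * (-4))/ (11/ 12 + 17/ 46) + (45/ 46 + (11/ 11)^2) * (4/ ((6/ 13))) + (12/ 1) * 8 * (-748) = -8792889679/ 122475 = -71793.34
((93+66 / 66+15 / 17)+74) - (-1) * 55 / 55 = 2888 / 17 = 169.88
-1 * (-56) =56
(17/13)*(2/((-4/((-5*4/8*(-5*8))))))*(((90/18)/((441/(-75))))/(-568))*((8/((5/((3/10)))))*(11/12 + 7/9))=-129625/1628172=-0.08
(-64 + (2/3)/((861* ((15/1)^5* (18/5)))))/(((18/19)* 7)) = -4293255959981/444860403750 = -9.65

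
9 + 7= 16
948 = 948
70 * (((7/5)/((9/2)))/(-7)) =-28/9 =-3.11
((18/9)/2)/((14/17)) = 17/14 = 1.21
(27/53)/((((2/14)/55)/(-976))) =-10145520/53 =-191424.91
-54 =-54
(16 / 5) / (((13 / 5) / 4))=64 / 13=4.92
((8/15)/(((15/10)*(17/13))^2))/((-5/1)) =-5408/195075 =-0.03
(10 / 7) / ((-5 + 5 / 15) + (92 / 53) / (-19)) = -15105 / 50309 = -0.30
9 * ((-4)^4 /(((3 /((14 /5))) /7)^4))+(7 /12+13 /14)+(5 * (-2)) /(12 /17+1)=19173431546177 /4567500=4197795.63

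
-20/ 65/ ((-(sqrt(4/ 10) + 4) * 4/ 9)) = 30/ 169 -3 * sqrt(10)/ 338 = 0.15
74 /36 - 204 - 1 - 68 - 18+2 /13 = -288.79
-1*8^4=-4096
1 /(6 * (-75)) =-1 /450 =-0.00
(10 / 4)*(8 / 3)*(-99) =-660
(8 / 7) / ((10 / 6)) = 0.69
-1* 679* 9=-6111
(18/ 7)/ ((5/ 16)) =288/ 35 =8.23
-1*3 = -3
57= 57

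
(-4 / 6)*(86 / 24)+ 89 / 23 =613 / 414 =1.48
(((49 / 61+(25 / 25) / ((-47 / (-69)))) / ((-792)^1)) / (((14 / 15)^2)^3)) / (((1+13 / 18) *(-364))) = 421453125 / 60897433967552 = 0.00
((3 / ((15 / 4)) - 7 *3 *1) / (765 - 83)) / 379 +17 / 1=21970529 / 1292390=17.00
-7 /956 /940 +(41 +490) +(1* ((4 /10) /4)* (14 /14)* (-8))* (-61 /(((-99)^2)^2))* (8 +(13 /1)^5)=3056919676095991 /5754866656176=531.19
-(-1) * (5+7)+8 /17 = 212 /17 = 12.47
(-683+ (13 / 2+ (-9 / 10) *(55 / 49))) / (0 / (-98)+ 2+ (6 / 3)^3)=-16599 / 245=-67.75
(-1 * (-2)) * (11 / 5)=22 / 5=4.40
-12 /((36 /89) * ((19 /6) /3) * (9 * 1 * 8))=-0.39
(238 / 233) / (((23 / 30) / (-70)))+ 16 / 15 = -7411256 / 80385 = -92.20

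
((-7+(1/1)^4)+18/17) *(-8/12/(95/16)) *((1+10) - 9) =1792/1615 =1.11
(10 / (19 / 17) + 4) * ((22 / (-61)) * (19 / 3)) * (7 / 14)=-902 / 61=-14.79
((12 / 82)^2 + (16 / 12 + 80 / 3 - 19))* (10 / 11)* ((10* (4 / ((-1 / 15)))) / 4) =-22747500 / 18491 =-1230.19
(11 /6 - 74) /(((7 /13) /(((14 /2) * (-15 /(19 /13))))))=365885 /38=9628.55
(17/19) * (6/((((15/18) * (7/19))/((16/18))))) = 544/35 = 15.54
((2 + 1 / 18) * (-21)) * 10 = -1295 / 3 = -431.67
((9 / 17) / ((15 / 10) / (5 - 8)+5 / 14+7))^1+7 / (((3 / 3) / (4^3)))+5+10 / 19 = 2344223 / 5168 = 453.60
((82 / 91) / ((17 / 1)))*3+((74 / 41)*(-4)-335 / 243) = -130069763 / 15412761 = -8.44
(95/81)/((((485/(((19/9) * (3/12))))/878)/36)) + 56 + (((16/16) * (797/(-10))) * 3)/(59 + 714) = 5832437413/60734610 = 96.03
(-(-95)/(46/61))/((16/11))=63745/736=86.61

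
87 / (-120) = -29 / 40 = -0.72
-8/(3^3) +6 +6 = 316/27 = 11.70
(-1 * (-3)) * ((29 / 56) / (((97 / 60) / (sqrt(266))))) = 15.67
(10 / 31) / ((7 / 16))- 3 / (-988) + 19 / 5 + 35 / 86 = 228048347 / 46095140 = 4.95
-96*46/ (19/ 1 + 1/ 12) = -52992/ 229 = -231.41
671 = 671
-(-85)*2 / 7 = 170 / 7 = 24.29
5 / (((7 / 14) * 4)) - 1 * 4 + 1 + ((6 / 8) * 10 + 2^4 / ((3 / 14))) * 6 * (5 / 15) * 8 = 7885 / 6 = 1314.17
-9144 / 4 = -2286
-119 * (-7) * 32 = 26656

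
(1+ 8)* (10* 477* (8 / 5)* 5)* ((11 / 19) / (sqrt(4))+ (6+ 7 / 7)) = 47566440 / 19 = 2503496.84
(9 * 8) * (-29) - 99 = -2187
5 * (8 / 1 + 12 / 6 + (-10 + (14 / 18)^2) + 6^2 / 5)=3161 / 81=39.02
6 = 6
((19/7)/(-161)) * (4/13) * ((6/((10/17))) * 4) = -15504/73255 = -0.21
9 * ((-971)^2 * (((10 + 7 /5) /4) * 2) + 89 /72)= 1934710177 /40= 48367754.42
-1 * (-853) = 853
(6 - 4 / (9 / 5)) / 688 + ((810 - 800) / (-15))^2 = 1393 / 3096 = 0.45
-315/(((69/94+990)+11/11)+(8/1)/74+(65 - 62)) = -1095570/3460061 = -0.32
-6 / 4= -3 / 2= -1.50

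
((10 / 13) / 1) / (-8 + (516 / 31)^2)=4805 / 1680692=0.00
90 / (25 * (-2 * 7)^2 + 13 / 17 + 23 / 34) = 3060 / 166649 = 0.02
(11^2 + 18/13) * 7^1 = 11137/13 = 856.69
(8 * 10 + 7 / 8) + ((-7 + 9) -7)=607 / 8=75.88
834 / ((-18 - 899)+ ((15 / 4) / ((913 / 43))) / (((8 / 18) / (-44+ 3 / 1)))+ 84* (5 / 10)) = -12183072 / 13020005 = -0.94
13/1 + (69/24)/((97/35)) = 10893/776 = 14.04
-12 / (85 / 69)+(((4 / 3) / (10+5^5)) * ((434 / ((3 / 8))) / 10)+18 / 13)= -259002686 / 31177575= -8.31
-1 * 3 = -3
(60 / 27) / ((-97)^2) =20 / 84681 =0.00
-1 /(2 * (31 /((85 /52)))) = -85 /3224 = -0.03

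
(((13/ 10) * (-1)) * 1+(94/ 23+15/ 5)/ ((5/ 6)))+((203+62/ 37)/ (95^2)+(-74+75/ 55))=-11051957317/ 168966050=-65.41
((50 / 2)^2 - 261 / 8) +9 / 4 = 594.62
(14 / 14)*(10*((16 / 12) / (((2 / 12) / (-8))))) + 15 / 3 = -635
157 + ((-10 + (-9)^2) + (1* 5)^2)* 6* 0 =157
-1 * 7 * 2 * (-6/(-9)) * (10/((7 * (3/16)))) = -71.11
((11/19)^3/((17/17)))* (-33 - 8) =-54571/6859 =-7.96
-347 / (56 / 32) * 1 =-1388 / 7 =-198.29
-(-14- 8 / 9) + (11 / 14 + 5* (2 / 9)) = 235 / 14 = 16.79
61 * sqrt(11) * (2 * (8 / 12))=244 * sqrt(11) / 3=269.75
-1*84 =-84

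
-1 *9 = -9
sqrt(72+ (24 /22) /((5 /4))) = 8.54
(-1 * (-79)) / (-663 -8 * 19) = -79 / 815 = -0.10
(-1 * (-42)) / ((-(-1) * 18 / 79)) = 553 / 3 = 184.33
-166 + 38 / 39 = -6436 / 39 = -165.03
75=75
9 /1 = 9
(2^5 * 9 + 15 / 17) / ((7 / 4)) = 19644 / 119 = 165.08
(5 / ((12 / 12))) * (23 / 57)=115 / 57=2.02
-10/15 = -2/3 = -0.67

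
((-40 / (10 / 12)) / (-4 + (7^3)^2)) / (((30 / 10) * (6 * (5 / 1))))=-8 / 1764675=-0.00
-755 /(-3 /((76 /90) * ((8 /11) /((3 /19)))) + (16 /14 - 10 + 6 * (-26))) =30526160 /6696689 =4.56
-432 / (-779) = 432 / 779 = 0.55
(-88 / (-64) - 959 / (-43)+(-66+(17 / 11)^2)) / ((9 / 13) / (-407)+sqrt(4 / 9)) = -2398587789 / 39940120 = -60.05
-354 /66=-59 /11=-5.36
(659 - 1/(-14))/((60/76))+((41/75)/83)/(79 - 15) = 834.82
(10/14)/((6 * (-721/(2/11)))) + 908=908.00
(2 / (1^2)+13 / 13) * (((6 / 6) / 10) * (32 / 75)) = 16 / 125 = 0.13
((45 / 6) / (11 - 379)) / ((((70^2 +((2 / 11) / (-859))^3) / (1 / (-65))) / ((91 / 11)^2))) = 341639640881 / 78012973995636608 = 0.00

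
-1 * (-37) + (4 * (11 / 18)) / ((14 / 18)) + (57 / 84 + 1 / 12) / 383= 40.14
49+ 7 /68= 3339 /68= 49.10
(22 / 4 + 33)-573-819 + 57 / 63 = -56809 / 42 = -1352.60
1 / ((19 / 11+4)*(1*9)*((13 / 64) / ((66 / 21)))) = 15488 / 51597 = 0.30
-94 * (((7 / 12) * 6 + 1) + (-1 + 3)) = -611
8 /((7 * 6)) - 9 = -185 /21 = -8.81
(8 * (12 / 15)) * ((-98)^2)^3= 28346956187648 / 5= 5669391237529.60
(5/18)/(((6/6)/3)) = 5/6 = 0.83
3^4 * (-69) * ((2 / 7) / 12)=-1863 / 14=-133.07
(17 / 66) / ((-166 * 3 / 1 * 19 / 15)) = -85 / 208164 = -0.00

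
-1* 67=-67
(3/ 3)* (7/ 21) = 0.33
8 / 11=0.73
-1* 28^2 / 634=-392 / 317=-1.24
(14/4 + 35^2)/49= 351/14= 25.07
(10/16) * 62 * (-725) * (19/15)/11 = -427025/132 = -3235.04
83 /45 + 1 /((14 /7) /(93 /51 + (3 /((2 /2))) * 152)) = 353057 /1530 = 230.76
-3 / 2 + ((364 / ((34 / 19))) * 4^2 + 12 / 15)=553161 / 170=3253.89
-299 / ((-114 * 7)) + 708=565283 / 798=708.37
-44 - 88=-132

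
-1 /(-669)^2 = -1 /447561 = -0.00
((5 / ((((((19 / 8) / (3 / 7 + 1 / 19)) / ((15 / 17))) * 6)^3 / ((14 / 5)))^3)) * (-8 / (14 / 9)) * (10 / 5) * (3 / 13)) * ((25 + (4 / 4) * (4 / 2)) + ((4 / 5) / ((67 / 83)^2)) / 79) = -6107786060471609888706366799872000000 / 46882573013716577068512818383206864763288789733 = -0.00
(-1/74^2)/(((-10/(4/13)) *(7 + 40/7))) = 7/15839330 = 0.00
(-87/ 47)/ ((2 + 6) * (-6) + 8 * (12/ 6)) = 87/ 1504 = 0.06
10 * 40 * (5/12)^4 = 15625/1296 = 12.06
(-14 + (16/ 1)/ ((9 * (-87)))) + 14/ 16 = -82343/ 6264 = -13.15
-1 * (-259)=259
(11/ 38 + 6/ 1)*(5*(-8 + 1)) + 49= -6503/ 38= -171.13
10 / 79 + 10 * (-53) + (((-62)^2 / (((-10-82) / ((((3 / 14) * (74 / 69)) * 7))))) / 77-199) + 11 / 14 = -670207863 / 919402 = -728.96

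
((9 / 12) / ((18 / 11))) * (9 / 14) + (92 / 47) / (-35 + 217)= 20899 / 68432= 0.31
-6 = -6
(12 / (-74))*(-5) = 30 / 37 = 0.81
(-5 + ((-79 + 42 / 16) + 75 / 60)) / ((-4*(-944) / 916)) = -146789 / 7552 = -19.44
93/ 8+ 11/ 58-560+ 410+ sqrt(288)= -32059/ 232+ 12 * sqrt(2)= -121.21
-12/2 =-6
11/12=0.92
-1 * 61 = -61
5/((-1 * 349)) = -5/349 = -0.01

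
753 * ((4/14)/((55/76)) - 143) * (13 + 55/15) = -1789695.19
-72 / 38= -1.89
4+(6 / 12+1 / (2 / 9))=9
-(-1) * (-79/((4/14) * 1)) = -276.50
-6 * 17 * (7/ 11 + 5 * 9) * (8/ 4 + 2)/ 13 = -204816/ 143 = -1432.28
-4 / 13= -0.31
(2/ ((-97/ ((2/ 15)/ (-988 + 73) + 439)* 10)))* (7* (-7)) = 295238377/ 6656625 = 44.35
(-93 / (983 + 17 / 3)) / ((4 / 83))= -23157 / 11864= -1.95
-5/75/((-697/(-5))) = -1/2091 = -0.00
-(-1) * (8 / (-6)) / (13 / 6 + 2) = -8 / 25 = -0.32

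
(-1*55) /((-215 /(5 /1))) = 55 /43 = 1.28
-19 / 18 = -1.06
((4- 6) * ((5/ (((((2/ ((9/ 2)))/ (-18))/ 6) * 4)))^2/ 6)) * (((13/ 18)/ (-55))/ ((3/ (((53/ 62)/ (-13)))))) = -193185/ 21824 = -8.85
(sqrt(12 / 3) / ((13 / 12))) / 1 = 24 / 13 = 1.85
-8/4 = -2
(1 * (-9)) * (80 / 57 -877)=149727 / 19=7880.37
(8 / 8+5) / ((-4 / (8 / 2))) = -6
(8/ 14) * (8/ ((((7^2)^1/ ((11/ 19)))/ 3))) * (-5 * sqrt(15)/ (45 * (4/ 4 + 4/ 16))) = -0.06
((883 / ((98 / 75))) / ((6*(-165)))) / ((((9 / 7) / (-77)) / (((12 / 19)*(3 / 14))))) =4415 / 798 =5.53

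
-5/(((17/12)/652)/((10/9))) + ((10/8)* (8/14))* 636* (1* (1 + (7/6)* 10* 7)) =12494080/357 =34997.42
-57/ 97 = -0.59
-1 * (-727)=727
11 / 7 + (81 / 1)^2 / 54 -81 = 589 / 14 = 42.07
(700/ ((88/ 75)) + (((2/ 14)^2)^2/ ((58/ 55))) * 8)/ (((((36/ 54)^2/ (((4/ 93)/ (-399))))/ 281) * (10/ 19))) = -51360363133/ 664817692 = -77.25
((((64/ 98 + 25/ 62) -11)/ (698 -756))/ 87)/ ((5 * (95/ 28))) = 30209/ 260058225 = 0.00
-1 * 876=-876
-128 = -128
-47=-47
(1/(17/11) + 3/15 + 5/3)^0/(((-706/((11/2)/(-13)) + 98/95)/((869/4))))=908105/6979592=0.13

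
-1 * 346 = -346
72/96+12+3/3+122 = 135.75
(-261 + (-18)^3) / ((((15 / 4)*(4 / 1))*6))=-677 / 10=-67.70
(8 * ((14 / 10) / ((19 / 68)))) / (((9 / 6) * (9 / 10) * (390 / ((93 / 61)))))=236096 / 2034045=0.12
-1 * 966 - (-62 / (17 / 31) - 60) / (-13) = -216428 / 221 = -979.31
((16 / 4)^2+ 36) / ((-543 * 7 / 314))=-16328 / 3801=-4.30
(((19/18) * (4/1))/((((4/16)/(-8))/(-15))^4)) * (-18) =-4034396160000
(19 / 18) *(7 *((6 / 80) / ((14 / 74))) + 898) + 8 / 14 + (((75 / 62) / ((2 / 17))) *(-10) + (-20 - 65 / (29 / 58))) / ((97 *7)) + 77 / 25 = 72298046417 / 75776400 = 954.10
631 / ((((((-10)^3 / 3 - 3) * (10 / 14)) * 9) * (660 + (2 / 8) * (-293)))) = -17668 / 35521845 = -0.00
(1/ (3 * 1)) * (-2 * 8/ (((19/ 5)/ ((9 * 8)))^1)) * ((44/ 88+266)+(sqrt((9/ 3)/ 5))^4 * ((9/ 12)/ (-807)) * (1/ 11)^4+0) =-10076076752736/ 374150755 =-26930.53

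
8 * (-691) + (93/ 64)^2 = -22634039/ 4096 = -5525.89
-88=-88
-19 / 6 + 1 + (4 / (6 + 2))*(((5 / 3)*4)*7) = 127 / 6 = 21.17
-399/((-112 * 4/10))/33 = 95/352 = 0.27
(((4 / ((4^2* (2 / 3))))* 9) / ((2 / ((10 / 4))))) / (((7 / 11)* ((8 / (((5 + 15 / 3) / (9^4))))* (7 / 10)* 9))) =1375 / 6858432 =0.00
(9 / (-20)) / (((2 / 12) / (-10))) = 27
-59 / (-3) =59 / 3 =19.67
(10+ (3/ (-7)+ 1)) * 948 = 10021.71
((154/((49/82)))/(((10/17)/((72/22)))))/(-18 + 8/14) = -25092/305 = -82.27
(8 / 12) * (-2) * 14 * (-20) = 1120 / 3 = 373.33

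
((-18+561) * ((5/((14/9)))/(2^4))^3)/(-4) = -1.10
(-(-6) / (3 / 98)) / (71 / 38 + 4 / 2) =152 / 3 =50.67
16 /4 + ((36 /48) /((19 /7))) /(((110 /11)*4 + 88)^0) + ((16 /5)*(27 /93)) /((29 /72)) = 2248843 /341620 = 6.58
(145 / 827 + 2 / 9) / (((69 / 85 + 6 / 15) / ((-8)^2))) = 16096960 / 766629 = 21.00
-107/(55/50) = -1070/11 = -97.27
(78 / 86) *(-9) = -351 / 43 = -8.16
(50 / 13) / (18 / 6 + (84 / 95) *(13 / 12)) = 2375 / 2444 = 0.97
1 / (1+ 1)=1 / 2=0.50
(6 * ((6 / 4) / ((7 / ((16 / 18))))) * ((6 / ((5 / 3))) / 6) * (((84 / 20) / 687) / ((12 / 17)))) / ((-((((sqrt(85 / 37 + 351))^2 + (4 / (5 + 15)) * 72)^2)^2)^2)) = -933002354947765625 / 52493171829658753730100447520994625585152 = -0.00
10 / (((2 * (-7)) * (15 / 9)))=-3 / 7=-0.43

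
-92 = -92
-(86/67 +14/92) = -4425/3082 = -1.44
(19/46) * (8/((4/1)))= 19/23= 0.83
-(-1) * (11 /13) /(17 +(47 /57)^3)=2037123 /42277352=0.05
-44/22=-2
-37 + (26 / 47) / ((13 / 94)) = -33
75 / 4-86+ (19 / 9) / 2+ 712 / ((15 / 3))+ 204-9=48817 / 180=271.21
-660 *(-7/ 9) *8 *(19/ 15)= 46816/ 9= 5201.78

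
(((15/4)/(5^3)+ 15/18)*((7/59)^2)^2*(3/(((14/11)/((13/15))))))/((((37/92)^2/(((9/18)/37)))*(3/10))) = 363256894/3732450122025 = 0.00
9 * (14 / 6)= 21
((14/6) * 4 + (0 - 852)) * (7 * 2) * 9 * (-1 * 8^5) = 3479175168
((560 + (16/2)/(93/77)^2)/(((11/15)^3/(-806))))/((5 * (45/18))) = -92457.29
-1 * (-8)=8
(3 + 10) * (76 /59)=988 /59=16.75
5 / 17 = 0.29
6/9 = 0.67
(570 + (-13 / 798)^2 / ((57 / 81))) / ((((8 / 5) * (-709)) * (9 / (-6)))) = 1277146645 / 3812616304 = 0.33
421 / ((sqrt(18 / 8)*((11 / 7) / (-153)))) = -300594 / 11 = -27326.73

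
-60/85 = -0.71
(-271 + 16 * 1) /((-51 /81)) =405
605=605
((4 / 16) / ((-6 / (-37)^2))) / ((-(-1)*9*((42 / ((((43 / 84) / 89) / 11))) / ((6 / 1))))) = -58867 / 124340832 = -0.00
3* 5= 15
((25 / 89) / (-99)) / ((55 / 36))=-20 / 10769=-0.00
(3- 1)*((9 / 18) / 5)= 1 / 5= 0.20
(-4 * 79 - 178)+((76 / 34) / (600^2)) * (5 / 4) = -1209311981 / 2448000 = -494.00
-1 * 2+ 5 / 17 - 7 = -148 / 17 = -8.71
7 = 7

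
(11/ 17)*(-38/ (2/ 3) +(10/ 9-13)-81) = -14839/ 153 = -96.99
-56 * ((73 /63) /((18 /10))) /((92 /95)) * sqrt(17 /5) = -13870 * sqrt(85) /1863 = -68.64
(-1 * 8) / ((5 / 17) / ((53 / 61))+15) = -1802 / 3455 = -0.52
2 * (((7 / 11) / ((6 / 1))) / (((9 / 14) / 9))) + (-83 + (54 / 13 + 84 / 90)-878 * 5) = -9577303 / 2145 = -4464.94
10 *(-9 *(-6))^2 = 29160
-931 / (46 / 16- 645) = 7448 / 5137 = 1.45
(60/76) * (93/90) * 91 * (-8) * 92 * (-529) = 549169712/19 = 28903669.05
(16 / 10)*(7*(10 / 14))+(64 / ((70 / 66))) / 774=36472 / 4515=8.08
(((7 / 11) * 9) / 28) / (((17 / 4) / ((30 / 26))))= 135 / 2431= 0.06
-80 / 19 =-4.21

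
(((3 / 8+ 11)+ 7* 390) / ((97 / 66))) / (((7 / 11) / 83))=94394157 / 388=243283.91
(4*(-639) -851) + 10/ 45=-30661/ 9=-3406.78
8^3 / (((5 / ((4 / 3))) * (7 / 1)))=2048 / 105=19.50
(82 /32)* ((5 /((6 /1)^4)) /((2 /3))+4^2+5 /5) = 602413 /13824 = 43.58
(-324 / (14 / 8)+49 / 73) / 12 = -94265 / 6132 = -15.37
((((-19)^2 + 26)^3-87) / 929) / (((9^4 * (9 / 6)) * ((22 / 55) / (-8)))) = -772806880 / 6095169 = -126.79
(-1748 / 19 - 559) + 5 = -646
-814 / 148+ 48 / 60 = -47 / 10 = -4.70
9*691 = 6219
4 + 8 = 12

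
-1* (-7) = 7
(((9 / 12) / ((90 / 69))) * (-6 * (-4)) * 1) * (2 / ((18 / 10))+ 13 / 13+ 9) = 460 / 3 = 153.33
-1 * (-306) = 306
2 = 2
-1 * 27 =-27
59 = 59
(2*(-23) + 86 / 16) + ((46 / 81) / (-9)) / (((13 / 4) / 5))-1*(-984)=71515559 / 75816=943.28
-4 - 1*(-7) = 3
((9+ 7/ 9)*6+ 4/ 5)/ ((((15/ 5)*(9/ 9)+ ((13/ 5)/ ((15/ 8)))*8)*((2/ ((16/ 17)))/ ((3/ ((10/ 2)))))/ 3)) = 64224/ 17969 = 3.57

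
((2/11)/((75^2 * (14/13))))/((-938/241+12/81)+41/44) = -37596/3522491875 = -0.00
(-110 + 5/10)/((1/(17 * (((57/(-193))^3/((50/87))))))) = 59984197893/718905700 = 83.44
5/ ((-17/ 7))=-35/ 17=-2.06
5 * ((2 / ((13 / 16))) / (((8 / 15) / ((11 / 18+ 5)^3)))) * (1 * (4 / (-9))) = -51515050 / 28431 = -1811.93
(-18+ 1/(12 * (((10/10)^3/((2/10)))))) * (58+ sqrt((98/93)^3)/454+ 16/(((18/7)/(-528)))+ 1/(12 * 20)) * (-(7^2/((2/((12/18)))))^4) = -4130593314.60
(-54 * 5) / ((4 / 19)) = -2565 / 2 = -1282.50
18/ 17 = 1.06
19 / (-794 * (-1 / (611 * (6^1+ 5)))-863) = -127699 / 5799429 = -0.02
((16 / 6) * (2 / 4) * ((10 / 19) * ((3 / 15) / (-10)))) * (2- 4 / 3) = -8 / 855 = -0.01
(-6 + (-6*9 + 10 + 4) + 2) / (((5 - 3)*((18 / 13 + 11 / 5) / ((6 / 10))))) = -858 / 233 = -3.68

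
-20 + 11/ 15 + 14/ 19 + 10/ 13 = -65803/ 3705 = -17.76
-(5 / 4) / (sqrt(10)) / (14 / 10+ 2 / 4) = -5 * sqrt(10) / 76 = -0.21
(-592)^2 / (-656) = -21904 / 41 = -534.24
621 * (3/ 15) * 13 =8073/ 5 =1614.60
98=98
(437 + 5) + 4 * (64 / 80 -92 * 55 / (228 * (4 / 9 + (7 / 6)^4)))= 114979638 / 282815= 406.55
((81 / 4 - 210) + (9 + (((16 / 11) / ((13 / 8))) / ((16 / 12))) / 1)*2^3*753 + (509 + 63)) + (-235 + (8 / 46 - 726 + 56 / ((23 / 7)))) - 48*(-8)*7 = 794445469 / 13156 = 60386.55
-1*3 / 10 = -3 / 10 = -0.30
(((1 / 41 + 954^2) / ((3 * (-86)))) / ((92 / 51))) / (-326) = 634350869 / 105751792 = 6.00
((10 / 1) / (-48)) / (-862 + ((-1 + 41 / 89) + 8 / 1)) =445 / 1825296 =0.00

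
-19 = -19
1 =1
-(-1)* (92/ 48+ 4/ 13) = 347/ 156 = 2.22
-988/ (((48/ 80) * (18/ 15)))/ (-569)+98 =514208/ 5121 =100.41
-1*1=-1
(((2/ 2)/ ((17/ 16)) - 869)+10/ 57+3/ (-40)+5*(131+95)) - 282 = -773587/ 38760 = -19.96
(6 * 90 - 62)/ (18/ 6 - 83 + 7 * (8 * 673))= 239/ 18804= 0.01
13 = 13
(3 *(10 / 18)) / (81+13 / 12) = 4 / 197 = 0.02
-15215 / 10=-3043 / 2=-1521.50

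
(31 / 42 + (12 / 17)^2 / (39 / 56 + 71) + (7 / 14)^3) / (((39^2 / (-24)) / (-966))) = 7801753042 / 588289845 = 13.26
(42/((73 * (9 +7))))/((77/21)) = 63/6424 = 0.01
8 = 8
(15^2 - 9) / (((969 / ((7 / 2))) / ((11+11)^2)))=121968 / 323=377.61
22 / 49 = 0.45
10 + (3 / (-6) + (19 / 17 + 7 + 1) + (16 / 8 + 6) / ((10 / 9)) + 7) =32.82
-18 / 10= -9 / 5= -1.80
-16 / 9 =-1.78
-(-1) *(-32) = -32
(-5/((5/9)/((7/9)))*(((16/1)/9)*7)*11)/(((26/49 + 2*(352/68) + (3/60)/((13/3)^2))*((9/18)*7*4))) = -1734372640/275855193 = -6.29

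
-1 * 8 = -8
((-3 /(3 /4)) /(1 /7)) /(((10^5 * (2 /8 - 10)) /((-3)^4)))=189 /81250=0.00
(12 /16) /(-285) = -1 /380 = -0.00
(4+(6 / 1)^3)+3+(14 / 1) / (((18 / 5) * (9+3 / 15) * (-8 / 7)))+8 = 763847 / 3312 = 230.63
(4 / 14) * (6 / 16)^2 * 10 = 45 / 112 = 0.40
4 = 4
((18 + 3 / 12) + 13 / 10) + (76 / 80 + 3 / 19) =785 / 38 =20.66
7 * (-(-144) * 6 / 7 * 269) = 232416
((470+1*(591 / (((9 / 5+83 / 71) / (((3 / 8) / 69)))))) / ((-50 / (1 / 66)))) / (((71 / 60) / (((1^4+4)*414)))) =-822237525 / 3292696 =-249.72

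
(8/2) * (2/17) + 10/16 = 149/136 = 1.10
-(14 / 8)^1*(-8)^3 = 896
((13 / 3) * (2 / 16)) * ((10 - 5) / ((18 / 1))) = 65 / 432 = 0.15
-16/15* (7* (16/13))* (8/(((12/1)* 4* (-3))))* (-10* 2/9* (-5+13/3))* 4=28672/9477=3.03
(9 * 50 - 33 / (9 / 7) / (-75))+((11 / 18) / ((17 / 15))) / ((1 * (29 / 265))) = 455.27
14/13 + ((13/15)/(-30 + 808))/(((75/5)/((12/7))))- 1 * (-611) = 1625018663/2654925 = 612.08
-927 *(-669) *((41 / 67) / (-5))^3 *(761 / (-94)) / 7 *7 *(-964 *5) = -15677944296824646 / 353396525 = -44363606.28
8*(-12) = -96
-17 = -17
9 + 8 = 17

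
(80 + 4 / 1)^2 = 7056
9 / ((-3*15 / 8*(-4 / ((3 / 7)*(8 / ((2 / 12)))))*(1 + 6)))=288 / 245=1.18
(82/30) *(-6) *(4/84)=-82/105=-0.78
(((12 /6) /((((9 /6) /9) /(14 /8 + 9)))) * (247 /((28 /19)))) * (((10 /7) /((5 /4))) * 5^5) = 3783731250 /49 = 77219005.10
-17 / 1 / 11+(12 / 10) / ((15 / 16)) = -73 / 275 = -0.27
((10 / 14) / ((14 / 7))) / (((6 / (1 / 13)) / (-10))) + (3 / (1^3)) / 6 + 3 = 943 / 273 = 3.45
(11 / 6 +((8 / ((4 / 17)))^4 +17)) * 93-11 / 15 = 3728429963 / 30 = 124280998.77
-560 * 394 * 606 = -133707840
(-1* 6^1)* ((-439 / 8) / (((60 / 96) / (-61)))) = -32134.80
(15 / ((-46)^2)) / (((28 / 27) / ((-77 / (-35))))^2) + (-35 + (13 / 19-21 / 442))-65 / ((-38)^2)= -22748970433233 / 661761056320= -34.38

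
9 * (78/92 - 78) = -31941/46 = -694.37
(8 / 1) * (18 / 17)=144 / 17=8.47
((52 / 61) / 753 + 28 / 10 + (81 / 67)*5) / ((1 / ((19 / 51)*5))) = 16.48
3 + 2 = 5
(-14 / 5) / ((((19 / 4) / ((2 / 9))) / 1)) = -112 / 855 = -0.13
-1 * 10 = -10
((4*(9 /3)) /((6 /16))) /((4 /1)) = 8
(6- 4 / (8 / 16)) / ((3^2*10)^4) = -1 / 32805000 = -0.00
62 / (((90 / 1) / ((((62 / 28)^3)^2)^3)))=21670662219970396194714277471 / 19209548439478653419520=1128119.29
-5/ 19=-0.26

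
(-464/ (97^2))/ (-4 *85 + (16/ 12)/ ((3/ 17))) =261/ 1759483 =0.00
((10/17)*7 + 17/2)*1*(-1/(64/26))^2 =72501/34816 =2.08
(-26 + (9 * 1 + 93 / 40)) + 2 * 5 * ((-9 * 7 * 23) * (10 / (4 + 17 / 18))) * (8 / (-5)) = 166872557 / 3560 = 46874.31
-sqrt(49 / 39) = -7*sqrt(39) / 39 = -1.12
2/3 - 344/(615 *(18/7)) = 2486/5535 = 0.45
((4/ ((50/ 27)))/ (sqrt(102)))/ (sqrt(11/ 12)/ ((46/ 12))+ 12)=-207 * sqrt(374)/ 10786925+ 19044 * sqrt(102)/ 10786925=0.02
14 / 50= 7 / 25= 0.28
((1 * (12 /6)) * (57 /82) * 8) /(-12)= -38 /41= -0.93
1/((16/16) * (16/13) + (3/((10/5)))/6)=52/77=0.68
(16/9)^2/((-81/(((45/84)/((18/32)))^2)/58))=-5939200/2893401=-2.05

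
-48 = -48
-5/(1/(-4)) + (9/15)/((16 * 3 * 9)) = 14401/720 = 20.00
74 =74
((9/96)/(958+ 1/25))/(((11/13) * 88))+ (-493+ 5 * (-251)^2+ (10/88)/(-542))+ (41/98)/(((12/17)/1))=9295519161518845363/29555316333312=314512.59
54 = 54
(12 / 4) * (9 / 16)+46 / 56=281 / 112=2.51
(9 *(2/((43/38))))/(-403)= -684/17329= -0.04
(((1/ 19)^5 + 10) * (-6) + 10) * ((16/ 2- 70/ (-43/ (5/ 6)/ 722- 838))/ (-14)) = 756949815036756/ 26219494022267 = 28.87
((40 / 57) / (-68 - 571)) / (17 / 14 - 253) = 112 / 25678215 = 0.00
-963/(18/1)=-107/2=-53.50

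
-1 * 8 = -8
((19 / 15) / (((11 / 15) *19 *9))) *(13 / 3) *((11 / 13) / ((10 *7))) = 1 / 1890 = 0.00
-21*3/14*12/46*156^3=-102503232/23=-4456662.26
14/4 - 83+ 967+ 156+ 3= 2093/2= 1046.50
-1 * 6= -6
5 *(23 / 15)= 23 / 3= 7.67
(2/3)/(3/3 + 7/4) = 8/33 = 0.24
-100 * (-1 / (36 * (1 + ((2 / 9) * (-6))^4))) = 225 / 337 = 0.67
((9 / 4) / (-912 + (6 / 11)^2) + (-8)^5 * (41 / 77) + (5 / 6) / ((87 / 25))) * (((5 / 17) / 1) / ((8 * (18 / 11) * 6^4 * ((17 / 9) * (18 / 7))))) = -8892372545275 / 142795685044224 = -0.06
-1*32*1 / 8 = -4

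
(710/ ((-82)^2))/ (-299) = -355/ 1005238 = -0.00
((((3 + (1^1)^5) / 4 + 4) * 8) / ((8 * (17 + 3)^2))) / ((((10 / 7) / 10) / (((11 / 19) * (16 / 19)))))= 77 / 1805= 0.04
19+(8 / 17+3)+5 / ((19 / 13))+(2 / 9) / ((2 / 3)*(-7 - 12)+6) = 250567 / 9690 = 25.86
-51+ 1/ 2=-101/ 2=-50.50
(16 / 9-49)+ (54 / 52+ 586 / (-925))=-10133599 / 216450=-46.82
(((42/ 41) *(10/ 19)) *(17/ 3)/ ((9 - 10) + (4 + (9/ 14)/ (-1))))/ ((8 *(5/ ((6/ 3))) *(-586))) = -833/ 7532151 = -0.00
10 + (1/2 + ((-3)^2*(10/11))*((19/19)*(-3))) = -309/22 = -14.05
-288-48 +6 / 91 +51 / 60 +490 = 281947 / 1820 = 154.92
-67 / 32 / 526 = -67 / 16832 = -0.00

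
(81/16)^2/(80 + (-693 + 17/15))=-98415/2349568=-0.04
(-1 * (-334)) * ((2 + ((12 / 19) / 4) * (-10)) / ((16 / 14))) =2338 / 19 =123.05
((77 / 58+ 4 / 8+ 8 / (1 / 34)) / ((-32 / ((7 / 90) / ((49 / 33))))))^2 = 847799689 / 4219801600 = 0.20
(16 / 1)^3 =4096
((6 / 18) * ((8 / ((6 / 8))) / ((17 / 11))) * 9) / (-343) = -352 / 5831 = -0.06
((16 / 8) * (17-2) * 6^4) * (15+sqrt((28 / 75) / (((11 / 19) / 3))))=637277.39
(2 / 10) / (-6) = -1 / 30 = -0.03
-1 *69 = -69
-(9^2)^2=-6561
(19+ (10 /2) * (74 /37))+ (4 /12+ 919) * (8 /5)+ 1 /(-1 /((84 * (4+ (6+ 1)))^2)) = -12784141 /15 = -852276.07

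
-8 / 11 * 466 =-3728 / 11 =-338.91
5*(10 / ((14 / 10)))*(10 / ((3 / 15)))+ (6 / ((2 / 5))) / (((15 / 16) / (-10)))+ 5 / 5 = 11387 / 7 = 1626.71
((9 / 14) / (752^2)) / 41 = 9 / 324599296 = 0.00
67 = 67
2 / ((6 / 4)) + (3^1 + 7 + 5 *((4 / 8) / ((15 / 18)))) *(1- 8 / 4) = -35 / 3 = -11.67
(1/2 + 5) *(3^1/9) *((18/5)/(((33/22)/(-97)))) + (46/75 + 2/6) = -31939/75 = -425.85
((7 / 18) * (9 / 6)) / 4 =7 / 48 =0.15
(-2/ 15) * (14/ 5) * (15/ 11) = -0.51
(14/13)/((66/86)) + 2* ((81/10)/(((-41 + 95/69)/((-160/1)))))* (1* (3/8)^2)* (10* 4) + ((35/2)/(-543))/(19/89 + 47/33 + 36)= 8668058882416301/23467222722372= 369.37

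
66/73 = 0.90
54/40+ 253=5087/20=254.35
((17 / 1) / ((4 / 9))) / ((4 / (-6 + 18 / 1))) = 459 / 4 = 114.75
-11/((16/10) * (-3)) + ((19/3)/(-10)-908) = -906.34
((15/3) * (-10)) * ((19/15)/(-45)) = 38/27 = 1.41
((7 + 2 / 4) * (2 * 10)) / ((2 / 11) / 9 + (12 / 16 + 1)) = 59400 / 701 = 84.74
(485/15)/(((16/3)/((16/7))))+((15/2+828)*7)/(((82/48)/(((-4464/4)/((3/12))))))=-4386090295/287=-15282544.58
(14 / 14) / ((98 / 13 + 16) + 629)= 13 / 8483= 0.00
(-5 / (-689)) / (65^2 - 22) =5 / 2895867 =0.00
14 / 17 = 0.82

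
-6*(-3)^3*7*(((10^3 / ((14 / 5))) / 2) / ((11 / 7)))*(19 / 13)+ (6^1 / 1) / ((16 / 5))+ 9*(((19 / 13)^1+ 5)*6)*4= 217058817 / 1144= 189736.73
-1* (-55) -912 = -857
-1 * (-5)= 5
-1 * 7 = -7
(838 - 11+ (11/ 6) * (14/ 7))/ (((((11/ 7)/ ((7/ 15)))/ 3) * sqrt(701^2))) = 122108/ 115665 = 1.06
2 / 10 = 1 / 5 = 0.20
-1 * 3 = -3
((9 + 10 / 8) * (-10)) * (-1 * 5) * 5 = 5125 / 2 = 2562.50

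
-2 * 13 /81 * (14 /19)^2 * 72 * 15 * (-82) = 16714880 /1083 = 15433.87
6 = 6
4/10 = 2/5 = 0.40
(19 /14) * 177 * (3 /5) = 10089 /70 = 144.13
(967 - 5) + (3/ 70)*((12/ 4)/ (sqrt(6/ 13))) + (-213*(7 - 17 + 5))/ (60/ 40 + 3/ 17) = 3*sqrt(78)/ 140 + 30348/ 19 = 1597.45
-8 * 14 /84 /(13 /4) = -16 /39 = -0.41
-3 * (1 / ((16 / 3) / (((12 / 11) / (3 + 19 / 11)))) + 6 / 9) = -443 / 208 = -2.13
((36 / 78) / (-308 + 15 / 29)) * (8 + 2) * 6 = -10440 / 115921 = -0.09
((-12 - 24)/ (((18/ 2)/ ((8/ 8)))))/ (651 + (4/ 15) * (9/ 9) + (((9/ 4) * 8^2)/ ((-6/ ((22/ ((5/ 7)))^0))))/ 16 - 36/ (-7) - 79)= -0.01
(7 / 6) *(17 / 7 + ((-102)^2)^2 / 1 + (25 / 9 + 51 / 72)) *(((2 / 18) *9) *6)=54554583845 / 72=757702553.40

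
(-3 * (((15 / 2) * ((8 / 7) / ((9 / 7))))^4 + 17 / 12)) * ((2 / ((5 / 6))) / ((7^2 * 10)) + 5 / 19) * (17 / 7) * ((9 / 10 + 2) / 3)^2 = -57128291453197 / 15836310000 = -3607.42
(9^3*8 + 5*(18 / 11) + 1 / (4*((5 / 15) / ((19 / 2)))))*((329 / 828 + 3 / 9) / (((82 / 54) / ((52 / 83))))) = 1103737635 / 626152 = 1762.73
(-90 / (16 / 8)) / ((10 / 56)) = -252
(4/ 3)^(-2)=9/ 16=0.56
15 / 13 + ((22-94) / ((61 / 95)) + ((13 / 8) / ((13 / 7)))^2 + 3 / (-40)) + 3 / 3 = -27732587 / 253760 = -109.29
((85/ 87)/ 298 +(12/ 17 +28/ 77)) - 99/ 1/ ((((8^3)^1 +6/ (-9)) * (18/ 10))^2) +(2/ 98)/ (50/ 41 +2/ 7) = 1561433976547943/ 1437468668908272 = 1.09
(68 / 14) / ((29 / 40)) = 1360 / 203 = 6.70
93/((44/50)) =105.68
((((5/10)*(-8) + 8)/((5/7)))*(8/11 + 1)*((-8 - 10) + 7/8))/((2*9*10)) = -18221/19800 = -0.92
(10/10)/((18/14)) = 7/9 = 0.78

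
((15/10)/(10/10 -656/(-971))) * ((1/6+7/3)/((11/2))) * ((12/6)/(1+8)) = 4855/53691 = 0.09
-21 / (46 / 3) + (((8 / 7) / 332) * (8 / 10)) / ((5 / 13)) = -910291 / 668150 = -1.36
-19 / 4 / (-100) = 0.05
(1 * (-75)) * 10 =-750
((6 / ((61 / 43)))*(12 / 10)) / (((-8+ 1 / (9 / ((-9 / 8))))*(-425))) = 12384 / 8425625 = 0.00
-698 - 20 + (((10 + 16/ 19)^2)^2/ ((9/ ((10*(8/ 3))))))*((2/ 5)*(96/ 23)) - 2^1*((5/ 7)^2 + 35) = 89314684686982/ 1321845903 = 67568.15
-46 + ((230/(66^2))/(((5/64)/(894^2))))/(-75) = -65777194/9075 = -7248.18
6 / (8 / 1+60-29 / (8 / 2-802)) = 4788 / 54293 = 0.09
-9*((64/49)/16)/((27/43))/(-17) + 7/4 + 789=7905025/9996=790.82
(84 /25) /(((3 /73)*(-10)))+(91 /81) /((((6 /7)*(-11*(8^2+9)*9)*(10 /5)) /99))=-72596657 /8869500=-8.18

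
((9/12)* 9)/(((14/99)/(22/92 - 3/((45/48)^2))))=-9757341/64400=-151.51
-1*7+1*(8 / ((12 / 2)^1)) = -17 / 3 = -5.67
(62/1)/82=0.76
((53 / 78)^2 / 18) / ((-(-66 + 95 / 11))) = 30899 / 69102072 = 0.00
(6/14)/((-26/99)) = -1.63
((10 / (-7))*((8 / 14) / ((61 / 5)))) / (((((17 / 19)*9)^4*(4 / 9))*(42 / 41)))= -133579025 / 3821804114121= -0.00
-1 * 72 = -72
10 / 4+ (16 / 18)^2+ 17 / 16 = 5641 / 1296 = 4.35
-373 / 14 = -26.64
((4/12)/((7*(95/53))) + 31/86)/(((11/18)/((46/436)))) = 4581807/68570810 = 0.07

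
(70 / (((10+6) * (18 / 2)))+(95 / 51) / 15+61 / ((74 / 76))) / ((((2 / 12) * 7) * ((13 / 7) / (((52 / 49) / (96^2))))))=318319 / 94682112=0.00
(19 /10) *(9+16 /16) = 19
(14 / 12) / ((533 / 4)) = 14 / 1599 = 0.01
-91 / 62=-1.47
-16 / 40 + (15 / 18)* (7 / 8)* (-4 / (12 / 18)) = -191 / 40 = -4.78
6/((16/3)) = 9/8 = 1.12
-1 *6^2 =-36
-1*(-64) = 64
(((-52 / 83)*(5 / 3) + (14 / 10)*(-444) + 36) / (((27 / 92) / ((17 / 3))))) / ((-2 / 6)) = 1142301808 / 33615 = 33981.91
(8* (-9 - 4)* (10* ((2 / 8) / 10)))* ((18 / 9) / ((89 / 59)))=-3068 / 89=-34.47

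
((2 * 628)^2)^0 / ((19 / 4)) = 4 / 19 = 0.21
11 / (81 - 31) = 11 / 50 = 0.22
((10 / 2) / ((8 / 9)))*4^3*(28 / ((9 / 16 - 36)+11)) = -161280 / 391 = -412.48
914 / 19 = 48.11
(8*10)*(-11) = -880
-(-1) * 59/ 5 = 59/ 5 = 11.80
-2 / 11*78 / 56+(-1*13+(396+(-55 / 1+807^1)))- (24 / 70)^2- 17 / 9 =274746163 / 242550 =1132.74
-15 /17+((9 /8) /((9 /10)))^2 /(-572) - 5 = -915625 /155584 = -5.89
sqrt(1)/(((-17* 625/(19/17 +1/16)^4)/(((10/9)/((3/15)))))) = -1179716409/1163146854400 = -0.00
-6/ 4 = -3/ 2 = -1.50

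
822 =822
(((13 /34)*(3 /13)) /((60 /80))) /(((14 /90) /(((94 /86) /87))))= 1410 /148393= 0.01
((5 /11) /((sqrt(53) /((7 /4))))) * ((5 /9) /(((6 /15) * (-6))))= -875 * sqrt(53) /251856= -0.03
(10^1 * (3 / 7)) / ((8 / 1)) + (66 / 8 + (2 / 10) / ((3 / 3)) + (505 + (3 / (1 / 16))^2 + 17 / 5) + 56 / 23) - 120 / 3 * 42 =1841551 / 1610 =1143.82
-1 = -1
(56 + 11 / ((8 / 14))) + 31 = 425 / 4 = 106.25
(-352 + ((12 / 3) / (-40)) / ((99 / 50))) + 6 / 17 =-351.70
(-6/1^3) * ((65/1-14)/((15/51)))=-1040.40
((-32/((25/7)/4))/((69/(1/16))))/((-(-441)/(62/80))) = -31/543375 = -0.00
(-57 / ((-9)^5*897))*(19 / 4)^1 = 361 / 70622604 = 0.00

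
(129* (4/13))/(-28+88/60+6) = -1935/1001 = -1.93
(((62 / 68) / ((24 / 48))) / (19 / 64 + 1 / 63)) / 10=0.58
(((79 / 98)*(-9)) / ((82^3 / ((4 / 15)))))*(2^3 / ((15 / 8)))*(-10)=2528 / 16885645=0.00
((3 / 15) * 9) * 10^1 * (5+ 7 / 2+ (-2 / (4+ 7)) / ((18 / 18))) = 1647 / 11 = 149.73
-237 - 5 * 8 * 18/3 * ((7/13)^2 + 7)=-335733/169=-1986.59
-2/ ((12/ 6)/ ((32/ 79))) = -32/ 79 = -0.41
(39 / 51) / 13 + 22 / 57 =431 / 969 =0.44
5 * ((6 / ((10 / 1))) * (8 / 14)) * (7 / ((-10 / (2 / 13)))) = -12 / 65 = -0.18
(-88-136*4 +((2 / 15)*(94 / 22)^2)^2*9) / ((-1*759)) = 211809076 / 277812975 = 0.76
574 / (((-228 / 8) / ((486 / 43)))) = -185976 / 817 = -227.63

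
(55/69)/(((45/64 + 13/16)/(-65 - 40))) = -55.22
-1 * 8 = -8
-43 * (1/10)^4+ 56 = 559957/10000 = 56.00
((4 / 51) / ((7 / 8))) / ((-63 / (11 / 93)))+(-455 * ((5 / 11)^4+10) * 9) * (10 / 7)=-1799153870002882 / 30624037983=-58749.73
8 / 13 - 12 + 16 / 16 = -10.38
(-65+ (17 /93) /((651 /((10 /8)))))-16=-19615847 /242172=-81.00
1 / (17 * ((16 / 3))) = 3 / 272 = 0.01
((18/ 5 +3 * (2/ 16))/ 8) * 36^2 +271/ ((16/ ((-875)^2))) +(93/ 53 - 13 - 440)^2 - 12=2960018063159/ 224720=13172027.69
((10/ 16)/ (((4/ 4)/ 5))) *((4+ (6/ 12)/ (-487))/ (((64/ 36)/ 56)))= 6134625/ 15584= 393.65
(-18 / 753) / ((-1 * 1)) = 6 / 251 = 0.02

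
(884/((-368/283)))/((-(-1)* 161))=-62543/14812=-4.22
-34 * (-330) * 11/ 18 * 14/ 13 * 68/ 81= 19582640/ 3159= 6199.00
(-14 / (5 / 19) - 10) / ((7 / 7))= -316 / 5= -63.20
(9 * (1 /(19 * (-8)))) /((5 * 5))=-9 /3800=-0.00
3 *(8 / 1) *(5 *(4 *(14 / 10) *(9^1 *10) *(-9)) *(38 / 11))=-20684160 / 11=-1880378.18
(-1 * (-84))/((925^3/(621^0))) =84/791453125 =0.00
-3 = -3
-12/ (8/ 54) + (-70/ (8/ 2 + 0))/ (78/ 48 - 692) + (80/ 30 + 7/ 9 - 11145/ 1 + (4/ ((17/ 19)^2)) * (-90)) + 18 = -7972219867/ 684063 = -11654.22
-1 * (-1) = 1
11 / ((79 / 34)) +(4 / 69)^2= 1781878 / 376119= 4.74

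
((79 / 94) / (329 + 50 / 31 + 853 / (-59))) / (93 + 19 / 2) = 144491 / 5571419480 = 0.00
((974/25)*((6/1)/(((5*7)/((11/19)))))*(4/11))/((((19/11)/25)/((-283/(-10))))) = 36384744/63175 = 575.94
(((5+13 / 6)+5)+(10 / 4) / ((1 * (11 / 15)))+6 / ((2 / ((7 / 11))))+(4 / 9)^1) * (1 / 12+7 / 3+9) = 243175 / 1188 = 204.69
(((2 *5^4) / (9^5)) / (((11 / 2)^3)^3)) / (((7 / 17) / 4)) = 0.00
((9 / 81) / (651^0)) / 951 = 1 / 8559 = 0.00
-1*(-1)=1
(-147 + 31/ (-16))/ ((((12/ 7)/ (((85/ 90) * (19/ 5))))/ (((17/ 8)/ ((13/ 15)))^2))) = -7785606535/ 4153344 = -1874.54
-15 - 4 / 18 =-137 / 9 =-15.22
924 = 924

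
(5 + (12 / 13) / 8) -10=-127 / 26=-4.88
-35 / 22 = -1.59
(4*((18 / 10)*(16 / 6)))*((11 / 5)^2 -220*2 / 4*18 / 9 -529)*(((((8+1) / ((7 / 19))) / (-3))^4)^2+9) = -39802156879620227328 / 144120025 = -276173674543.98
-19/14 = -1.36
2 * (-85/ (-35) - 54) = -722/ 7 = -103.14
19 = 19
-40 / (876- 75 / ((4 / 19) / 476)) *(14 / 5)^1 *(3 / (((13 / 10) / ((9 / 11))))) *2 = 20160 / 8041319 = 0.00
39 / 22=1.77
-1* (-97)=97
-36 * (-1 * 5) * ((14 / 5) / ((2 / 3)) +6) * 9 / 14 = 8262 / 7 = 1180.29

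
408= 408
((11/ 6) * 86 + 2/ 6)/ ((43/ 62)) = 9796/ 43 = 227.81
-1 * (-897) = 897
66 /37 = 1.78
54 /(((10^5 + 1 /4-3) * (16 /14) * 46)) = 0.00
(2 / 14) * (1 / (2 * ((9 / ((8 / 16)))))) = 1 / 252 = 0.00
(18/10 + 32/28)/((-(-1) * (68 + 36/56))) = 206/4805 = 0.04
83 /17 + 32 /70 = 3177 /595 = 5.34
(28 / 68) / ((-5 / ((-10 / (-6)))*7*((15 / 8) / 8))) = -64 / 765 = -0.08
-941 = -941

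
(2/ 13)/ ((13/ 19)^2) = 722/ 2197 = 0.33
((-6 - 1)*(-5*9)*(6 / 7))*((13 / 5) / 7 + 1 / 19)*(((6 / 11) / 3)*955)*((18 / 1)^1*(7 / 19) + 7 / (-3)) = 339330600 / 3971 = 85452.18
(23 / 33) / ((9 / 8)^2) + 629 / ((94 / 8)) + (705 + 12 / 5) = 478329107 / 628155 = 761.48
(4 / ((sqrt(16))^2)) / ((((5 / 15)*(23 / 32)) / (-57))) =-1368 / 23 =-59.48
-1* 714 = -714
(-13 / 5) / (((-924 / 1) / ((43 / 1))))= 559 / 4620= 0.12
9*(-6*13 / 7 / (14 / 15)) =-5265 / 49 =-107.45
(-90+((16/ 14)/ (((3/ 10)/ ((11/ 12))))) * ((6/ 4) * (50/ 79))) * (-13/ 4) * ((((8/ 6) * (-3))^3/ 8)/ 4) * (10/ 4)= -4673825/ 3318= -1408.63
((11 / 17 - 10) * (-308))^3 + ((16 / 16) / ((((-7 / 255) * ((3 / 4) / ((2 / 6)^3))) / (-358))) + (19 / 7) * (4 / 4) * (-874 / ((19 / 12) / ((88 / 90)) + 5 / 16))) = 110987819797295968 / 4642785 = 23905440333.18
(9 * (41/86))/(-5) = -369/430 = -0.86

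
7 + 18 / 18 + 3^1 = 11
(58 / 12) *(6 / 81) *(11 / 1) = 319 / 81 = 3.94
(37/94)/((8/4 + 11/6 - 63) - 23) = -111/23171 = -0.00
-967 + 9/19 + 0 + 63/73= -1339375/1387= -965.66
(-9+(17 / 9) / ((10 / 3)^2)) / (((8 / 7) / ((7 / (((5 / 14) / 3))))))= -908607 / 2000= -454.30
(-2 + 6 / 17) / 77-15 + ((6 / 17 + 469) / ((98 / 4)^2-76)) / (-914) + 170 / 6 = 13.31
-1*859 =-859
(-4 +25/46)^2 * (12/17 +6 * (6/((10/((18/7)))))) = 37466442/314755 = 119.03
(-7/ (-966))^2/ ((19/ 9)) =1/ 40204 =0.00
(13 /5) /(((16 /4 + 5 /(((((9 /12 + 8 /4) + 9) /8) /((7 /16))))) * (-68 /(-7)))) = 4277 /87720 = 0.05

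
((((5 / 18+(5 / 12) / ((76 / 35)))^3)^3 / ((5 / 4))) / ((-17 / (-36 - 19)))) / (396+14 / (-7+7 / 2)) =0.00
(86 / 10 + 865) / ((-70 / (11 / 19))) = -3432 / 475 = -7.23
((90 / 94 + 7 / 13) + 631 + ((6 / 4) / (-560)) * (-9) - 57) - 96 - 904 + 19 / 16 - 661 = -742003033 / 684320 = -1084.29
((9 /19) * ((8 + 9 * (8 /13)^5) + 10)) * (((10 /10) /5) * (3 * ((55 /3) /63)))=1.55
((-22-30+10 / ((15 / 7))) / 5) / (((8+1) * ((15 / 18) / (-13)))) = 3692 / 225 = 16.41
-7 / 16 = -0.44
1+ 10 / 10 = 2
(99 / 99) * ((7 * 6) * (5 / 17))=210 / 17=12.35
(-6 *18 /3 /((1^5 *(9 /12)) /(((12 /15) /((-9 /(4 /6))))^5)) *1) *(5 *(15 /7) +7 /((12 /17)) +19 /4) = 279445504 /313882340625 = 0.00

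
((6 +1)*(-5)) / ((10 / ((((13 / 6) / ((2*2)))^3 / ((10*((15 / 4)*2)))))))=-15379 / 2073600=-0.01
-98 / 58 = -49 / 29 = -1.69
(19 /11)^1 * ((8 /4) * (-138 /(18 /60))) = -1589.09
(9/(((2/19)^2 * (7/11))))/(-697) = -35739/19516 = -1.83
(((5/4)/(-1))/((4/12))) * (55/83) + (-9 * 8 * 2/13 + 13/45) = -2577877/194220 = -13.27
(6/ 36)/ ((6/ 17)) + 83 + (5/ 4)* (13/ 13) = 1525/ 18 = 84.72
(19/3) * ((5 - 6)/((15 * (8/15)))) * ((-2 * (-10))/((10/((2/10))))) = -19/60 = -0.32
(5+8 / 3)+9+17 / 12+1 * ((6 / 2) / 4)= 113 / 6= 18.83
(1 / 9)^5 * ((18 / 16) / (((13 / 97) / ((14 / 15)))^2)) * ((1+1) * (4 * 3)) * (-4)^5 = -1888423936 / 83160675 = -22.71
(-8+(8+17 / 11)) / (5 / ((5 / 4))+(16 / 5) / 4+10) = 85 / 814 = 0.10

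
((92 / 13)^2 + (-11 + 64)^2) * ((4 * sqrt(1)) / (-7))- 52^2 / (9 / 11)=-52581812 / 10647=-4938.65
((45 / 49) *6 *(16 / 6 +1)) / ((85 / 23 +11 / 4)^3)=770901120 / 10217864993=0.08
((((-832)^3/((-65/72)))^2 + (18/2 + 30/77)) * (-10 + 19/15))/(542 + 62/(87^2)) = -258939030334848225783339339/39486177500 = -6557713274090616.29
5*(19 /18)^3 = 5.88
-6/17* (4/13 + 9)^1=-726/221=-3.29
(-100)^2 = 10000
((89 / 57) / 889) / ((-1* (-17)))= 89 / 861441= 0.00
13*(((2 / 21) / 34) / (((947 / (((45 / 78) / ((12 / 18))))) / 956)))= 3585 / 112693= 0.03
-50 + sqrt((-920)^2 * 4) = 1790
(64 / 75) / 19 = 64 / 1425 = 0.04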